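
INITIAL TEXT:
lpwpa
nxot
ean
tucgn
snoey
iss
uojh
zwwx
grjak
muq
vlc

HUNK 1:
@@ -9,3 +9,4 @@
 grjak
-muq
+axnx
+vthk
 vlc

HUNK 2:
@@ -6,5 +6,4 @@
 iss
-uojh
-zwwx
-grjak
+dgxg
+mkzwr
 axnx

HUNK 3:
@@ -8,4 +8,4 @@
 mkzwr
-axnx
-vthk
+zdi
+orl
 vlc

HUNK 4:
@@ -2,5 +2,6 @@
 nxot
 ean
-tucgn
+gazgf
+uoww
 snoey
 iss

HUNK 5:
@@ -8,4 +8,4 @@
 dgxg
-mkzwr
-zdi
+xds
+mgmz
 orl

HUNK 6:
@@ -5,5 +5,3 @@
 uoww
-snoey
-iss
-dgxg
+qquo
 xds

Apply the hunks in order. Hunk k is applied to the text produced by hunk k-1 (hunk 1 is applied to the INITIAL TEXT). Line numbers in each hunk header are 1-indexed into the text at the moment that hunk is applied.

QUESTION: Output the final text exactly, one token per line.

Answer: lpwpa
nxot
ean
gazgf
uoww
qquo
xds
mgmz
orl
vlc

Derivation:
Hunk 1: at line 9 remove [muq] add [axnx,vthk] -> 12 lines: lpwpa nxot ean tucgn snoey iss uojh zwwx grjak axnx vthk vlc
Hunk 2: at line 6 remove [uojh,zwwx,grjak] add [dgxg,mkzwr] -> 11 lines: lpwpa nxot ean tucgn snoey iss dgxg mkzwr axnx vthk vlc
Hunk 3: at line 8 remove [axnx,vthk] add [zdi,orl] -> 11 lines: lpwpa nxot ean tucgn snoey iss dgxg mkzwr zdi orl vlc
Hunk 4: at line 2 remove [tucgn] add [gazgf,uoww] -> 12 lines: lpwpa nxot ean gazgf uoww snoey iss dgxg mkzwr zdi orl vlc
Hunk 5: at line 8 remove [mkzwr,zdi] add [xds,mgmz] -> 12 lines: lpwpa nxot ean gazgf uoww snoey iss dgxg xds mgmz orl vlc
Hunk 6: at line 5 remove [snoey,iss,dgxg] add [qquo] -> 10 lines: lpwpa nxot ean gazgf uoww qquo xds mgmz orl vlc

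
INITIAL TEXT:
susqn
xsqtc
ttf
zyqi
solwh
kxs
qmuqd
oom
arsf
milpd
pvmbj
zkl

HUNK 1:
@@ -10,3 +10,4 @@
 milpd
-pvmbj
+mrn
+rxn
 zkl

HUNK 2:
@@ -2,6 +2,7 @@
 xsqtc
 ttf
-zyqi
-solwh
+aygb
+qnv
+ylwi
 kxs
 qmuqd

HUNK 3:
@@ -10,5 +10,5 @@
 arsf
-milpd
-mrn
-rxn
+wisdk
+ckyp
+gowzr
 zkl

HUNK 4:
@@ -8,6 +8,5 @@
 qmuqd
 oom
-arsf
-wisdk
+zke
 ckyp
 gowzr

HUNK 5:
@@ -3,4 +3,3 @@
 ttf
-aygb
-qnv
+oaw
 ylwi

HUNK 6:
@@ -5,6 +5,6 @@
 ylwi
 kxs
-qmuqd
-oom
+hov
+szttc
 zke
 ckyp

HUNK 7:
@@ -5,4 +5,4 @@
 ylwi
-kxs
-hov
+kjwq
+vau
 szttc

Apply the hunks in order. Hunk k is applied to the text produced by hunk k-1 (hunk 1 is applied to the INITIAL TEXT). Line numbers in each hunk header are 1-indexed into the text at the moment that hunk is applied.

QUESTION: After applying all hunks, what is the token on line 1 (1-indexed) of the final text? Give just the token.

Hunk 1: at line 10 remove [pvmbj] add [mrn,rxn] -> 13 lines: susqn xsqtc ttf zyqi solwh kxs qmuqd oom arsf milpd mrn rxn zkl
Hunk 2: at line 2 remove [zyqi,solwh] add [aygb,qnv,ylwi] -> 14 lines: susqn xsqtc ttf aygb qnv ylwi kxs qmuqd oom arsf milpd mrn rxn zkl
Hunk 3: at line 10 remove [milpd,mrn,rxn] add [wisdk,ckyp,gowzr] -> 14 lines: susqn xsqtc ttf aygb qnv ylwi kxs qmuqd oom arsf wisdk ckyp gowzr zkl
Hunk 4: at line 8 remove [arsf,wisdk] add [zke] -> 13 lines: susqn xsqtc ttf aygb qnv ylwi kxs qmuqd oom zke ckyp gowzr zkl
Hunk 5: at line 3 remove [aygb,qnv] add [oaw] -> 12 lines: susqn xsqtc ttf oaw ylwi kxs qmuqd oom zke ckyp gowzr zkl
Hunk 6: at line 5 remove [qmuqd,oom] add [hov,szttc] -> 12 lines: susqn xsqtc ttf oaw ylwi kxs hov szttc zke ckyp gowzr zkl
Hunk 7: at line 5 remove [kxs,hov] add [kjwq,vau] -> 12 lines: susqn xsqtc ttf oaw ylwi kjwq vau szttc zke ckyp gowzr zkl
Final line 1: susqn

Answer: susqn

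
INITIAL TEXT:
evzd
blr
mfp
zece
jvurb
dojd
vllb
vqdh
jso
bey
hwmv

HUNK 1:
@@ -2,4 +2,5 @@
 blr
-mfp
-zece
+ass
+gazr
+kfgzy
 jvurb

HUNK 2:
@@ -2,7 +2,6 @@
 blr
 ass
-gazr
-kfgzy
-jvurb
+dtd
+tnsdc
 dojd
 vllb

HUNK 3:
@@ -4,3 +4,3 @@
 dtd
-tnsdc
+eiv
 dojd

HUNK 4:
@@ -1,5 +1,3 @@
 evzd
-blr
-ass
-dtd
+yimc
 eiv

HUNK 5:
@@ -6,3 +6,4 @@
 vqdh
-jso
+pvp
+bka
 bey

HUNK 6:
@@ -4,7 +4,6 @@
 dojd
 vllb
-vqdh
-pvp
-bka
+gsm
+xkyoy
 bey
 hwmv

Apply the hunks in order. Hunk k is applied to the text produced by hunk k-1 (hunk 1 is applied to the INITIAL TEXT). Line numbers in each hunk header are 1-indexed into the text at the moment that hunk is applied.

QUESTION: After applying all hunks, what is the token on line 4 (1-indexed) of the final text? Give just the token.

Hunk 1: at line 2 remove [mfp,zece] add [ass,gazr,kfgzy] -> 12 lines: evzd blr ass gazr kfgzy jvurb dojd vllb vqdh jso bey hwmv
Hunk 2: at line 2 remove [gazr,kfgzy,jvurb] add [dtd,tnsdc] -> 11 lines: evzd blr ass dtd tnsdc dojd vllb vqdh jso bey hwmv
Hunk 3: at line 4 remove [tnsdc] add [eiv] -> 11 lines: evzd blr ass dtd eiv dojd vllb vqdh jso bey hwmv
Hunk 4: at line 1 remove [blr,ass,dtd] add [yimc] -> 9 lines: evzd yimc eiv dojd vllb vqdh jso bey hwmv
Hunk 5: at line 6 remove [jso] add [pvp,bka] -> 10 lines: evzd yimc eiv dojd vllb vqdh pvp bka bey hwmv
Hunk 6: at line 4 remove [vqdh,pvp,bka] add [gsm,xkyoy] -> 9 lines: evzd yimc eiv dojd vllb gsm xkyoy bey hwmv
Final line 4: dojd

Answer: dojd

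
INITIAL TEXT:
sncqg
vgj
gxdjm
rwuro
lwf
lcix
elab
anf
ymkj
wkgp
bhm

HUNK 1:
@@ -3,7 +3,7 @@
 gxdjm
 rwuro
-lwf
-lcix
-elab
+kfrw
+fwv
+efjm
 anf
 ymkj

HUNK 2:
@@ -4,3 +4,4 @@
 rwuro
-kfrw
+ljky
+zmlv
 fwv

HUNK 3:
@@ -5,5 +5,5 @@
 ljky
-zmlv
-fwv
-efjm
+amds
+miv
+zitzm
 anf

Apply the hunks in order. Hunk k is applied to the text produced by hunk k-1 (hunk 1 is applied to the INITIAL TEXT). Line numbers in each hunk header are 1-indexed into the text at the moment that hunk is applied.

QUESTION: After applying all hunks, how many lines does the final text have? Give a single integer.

Hunk 1: at line 3 remove [lwf,lcix,elab] add [kfrw,fwv,efjm] -> 11 lines: sncqg vgj gxdjm rwuro kfrw fwv efjm anf ymkj wkgp bhm
Hunk 2: at line 4 remove [kfrw] add [ljky,zmlv] -> 12 lines: sncqg vgj gxdjm rwuro ljky zmlv fwv efjm anf ymkj wkgp bhm
Hunk 3: at line 5 remove [zmlv,fwv,efjm] add [amds,miv,zitzm] -> 12 lines: sncqg vgj gxdjm rwuro ljky amds miv zitzm anf ymkj wkgp bhm
Final line count: 12

Answer: 12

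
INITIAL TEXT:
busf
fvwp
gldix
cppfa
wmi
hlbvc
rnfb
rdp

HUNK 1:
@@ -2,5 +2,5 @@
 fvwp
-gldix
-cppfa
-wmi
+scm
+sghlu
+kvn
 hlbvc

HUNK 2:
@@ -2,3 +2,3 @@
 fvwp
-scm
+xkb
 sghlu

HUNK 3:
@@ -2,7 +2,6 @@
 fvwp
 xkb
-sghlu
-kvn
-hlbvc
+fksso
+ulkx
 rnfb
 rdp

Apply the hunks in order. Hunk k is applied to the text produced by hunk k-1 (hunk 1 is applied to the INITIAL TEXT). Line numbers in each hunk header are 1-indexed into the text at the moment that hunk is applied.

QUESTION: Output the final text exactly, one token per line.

Answer: busf
fvwp
xkb
fksso
ulkx
rnfb
rdp

Derivation:
Hunk 1: at line 2 remove [gldix,cppfa,wmi] add [scm,sghlu,kvn] -> 8 lines: busf fvwp scm sghlu kvn hlbvc rnfb rdp
Hunk 2: at line 2 remove [scm] add [xkb] -> 8 lines: busf fvwp xkb sghlu kvn hlbvc rnfb rdp
Hunk 3: at line 2 remove [sghlu,kvn,hlbvc] add [fksso,ulkx] -> 7 lines: busf fvwp xkb fksso ulkx rnfb rdp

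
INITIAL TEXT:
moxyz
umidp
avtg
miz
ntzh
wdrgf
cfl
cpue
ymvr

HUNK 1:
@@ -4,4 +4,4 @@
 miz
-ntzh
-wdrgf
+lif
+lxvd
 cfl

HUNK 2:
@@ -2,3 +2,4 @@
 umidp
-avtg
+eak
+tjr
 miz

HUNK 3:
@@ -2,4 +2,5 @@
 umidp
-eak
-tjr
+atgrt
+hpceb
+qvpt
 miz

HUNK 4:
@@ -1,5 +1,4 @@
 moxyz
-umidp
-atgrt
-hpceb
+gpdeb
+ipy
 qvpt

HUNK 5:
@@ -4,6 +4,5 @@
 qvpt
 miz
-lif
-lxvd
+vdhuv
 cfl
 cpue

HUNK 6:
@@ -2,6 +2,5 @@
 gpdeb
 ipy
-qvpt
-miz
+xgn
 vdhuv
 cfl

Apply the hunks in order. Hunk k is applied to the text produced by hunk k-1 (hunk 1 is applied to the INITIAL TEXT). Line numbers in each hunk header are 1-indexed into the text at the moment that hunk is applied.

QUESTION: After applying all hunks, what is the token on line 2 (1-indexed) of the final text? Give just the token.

Answer: gpdeb

Derivation:
Hunk 1: at line 4 remove [ntzh,wdrgf] add [lif,lxvd] -> 9 lines: moxyz umidp avtg miz lif lxvd cfl cpue ymvr
Hunk 2: at line 2 remove [avtg] add [eak,tjr] -> 10 lines: moxyz umidp eak tjr miz lif lxvd cfl cpue ymvr
Hunk 3: at line 2 remove [eak,tjr] add [atgrt,hpceb,qvpt] -> 11 lines: moxyz umidp atgrt hpceb qvpt miz lif lxvd cfl cpue ymvr
Hunk 4: at line 1 remove [umidp,atgrt,hpceb] add [gpdeb,ipy] -> 10 lines: moxyz gpdeb ipy qvpt miz lif lxvd cfl cpue ymvr
Hunk 5: at line 4 remove [lif,lxvd] add [vdhuv] -> 9 lines: moxyz gpdeb ipy qvpt miz vdhuv cfl cpue ymvr
Hunk 6: at line 2 remove [qvpt,miz] add [xgn] -> 8 lines: moxyz gpdeb ipy xgn vdhuv cfl cpue ymvr
Final line 2: gpdeb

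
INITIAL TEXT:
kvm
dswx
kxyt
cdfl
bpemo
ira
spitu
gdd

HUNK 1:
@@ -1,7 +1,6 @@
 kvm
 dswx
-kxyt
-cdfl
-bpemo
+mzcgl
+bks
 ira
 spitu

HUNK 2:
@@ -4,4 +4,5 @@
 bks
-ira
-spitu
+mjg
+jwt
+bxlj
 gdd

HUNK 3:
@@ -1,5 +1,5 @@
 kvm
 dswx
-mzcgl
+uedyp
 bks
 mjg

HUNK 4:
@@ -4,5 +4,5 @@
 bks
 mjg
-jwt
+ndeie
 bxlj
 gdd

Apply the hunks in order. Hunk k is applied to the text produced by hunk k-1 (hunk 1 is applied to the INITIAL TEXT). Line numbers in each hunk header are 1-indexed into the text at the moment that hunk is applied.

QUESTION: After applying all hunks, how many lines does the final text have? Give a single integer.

Answer: 8

Derivation:
Hunk 1: at line 1 remove [kxyt,cdfl,bpemo] add [mzcgl,bks] -> 7 lines: kvm dswx mzcgl bks ira spitu gdd
Hunk 2: at line 4 remove [ira,spitu] add [mjg,jwt,bxlj] -> 8 lines: kvm dswx mzcgl bks mjg jwt bxlj gdd
Hunk 3: at line 1 remove [mzcgl] add [uedyp] -> 8 lines: kvm dswx uedyp bks mjg jwt bxlj gdd
Hunk 4: at line 4 remove [jwt] add [ndeie] -> 8 lines: kvm dswx uedyp bks mjg ndeie bxlj gdd
Final line count: 8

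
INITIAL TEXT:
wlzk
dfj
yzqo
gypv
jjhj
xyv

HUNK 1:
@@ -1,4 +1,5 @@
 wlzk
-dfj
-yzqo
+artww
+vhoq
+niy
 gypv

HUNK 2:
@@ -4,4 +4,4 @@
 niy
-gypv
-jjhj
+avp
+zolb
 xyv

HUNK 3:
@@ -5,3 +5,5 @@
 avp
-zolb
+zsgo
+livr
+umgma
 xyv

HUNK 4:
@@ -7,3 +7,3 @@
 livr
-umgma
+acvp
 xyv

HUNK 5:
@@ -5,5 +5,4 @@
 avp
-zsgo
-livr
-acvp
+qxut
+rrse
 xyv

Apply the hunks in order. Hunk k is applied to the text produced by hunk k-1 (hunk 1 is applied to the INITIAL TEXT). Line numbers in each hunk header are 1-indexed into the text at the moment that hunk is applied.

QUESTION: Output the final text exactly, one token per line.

Answer: wlzk
artww
vhoq
niy
avp
qxut
rrse
xyv

Derivation:
Hunk 1: at line 1 remove [dfj,yzqo] add [artww,vhoq,niy] -> 7 lines: wlzk artww vhoq niy gypv jjhj xyv
Hunk 2: at line 4 remove [gypv,jjhj] add [avp,zolb] -> 7 lines: wlzk artww vhoq niy avp zolb xyv
Hunk 3: at line 5 remove [zolb] add [zsgo,livr,umgma] -> 9 lines: wlzk artww vhoq niy avp zsgo livr umgma xyv
Hunk 4: at line 7 remove [umgma] add [acvp] -> 9 lines: wlzk artww vhoq niy avp zsgo livr acvp xyv
Hunk 5: at line 5 remove [zsgo,livr,acvp] add [qxut,rrse] -> 8 lines: wlzk artww vhoq niy avp qxut rrse xyv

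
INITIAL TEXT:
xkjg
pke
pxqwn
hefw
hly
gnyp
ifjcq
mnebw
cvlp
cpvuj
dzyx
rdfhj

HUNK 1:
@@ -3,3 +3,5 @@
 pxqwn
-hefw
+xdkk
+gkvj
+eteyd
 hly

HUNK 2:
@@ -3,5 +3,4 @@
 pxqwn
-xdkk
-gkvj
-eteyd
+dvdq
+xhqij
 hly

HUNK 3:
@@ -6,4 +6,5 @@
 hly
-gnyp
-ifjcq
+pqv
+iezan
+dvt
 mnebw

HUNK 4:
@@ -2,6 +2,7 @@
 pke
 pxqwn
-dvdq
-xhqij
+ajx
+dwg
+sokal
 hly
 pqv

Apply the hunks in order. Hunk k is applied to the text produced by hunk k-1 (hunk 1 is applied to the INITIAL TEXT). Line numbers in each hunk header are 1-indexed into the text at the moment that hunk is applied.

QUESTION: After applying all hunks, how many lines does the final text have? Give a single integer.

Answer: 15

Derivation:
Hunk 1: at line 3 remove [hefw] add [xdkk,gkvj,eteyd] -> 14 lines: xkjg pke pxqwn xdkk gkvj eteyd hly gnyp ifjcq mnebw cvlp cpvuj dzyx rdfhj
Hunk 2: at line 3 remove [xdkk,gkvj,eteyd] add [dvdq,xhqij] -> 13 lines: xkjg pke pxqwn dvdq xhqij hly gnyp ifjcq mnebw cvlp cpvuj dzyx rdfhj
Hunk 3: at line 6 remove [gnyp,ifjcq] add [pqv,iezan,dvt] -> 14 lines: xkjg pke pxqwn dvdq xhqij hly pqv iezan dvt mnebw cvlp cpvuj dzyx rdfhj
Hunk 4: at line 2 remove [dvdq,xhqij] add [ajx,dwg,sokal] -> 15 lines: xkjg pke pxqwn ajx dwg sokal hly pqv iezan dvt mnebw cvlp cpvuj dzyx rdfhj
Final line count: 15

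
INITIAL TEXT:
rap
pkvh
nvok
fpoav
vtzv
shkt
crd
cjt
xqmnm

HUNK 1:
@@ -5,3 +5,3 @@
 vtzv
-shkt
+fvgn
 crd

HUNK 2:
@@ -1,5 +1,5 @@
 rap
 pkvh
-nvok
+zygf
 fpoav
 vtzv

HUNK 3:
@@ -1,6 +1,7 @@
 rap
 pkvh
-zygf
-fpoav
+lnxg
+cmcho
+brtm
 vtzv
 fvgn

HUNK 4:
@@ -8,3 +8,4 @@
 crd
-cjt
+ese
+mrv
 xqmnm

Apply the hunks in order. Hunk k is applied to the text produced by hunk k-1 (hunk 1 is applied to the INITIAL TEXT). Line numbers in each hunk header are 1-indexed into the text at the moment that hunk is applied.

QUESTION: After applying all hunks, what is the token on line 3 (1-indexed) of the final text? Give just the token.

Answer: lnxg

Derivation:
Hunk 1: at line 5 remove [shkt] add [fvgn] -> 9 lines: rap pkvh nvok fpoav vtzv fvgn crd cjt xqmnm
Hunk 2: at line 1 remove [nvok] add [zygf] -> 9 lines: rap pkvh zygf fpoav vtzv fvgn crd cjt xqmnm
Hunk 3: at line 1 remove [zygf,fpoav] add [lnxg,cmcho,brtm] -> 10 lines: rap pkvh lnxg cmcho brtm vtzv fvgn crd cjt xqmnm
Hunk 4: at line 8 remove [cjt] add [ese,mrv] -> 11 lines: rap pkvh lnxg cmcho brtm vtzv fvgn crd ese mrv xqmnm
Final line 3: lnxg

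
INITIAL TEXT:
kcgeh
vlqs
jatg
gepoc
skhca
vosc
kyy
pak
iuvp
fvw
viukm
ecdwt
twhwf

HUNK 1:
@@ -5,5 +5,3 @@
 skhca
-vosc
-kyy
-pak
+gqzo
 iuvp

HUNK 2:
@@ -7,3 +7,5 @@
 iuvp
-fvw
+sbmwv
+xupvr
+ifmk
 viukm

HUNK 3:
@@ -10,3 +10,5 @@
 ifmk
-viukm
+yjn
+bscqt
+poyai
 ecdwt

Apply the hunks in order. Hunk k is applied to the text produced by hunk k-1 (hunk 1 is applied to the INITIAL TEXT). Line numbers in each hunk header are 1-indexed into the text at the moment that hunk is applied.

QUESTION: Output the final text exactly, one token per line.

Answer: kcgeh
vlqs
jatg
gepoc
skhca
gqzo
iuvp
sbmwv
xupvr
ifmk
yjn
bscqt
poyai
ecdwt
twhwf

Derivation:
Hunk 1: at line 5 remove [vosc,kyy,pak] add [gqzo] -> 11 lines: kcgeh vlqs jatg gepoc skhca gqzo iuvp fvw viukm ecdwt twhwf
Hunk 2: at line 7 remove [fvw] add [sbmwv,xupvr,ifmk] -> 13 lines: kcgeh vlqs jatg gepoc skhca gqzo iuvp sbmwv xupvr ifmk viukm ecdwt twhwf
Hunk 3: at line 10 remove [viukm] add [yjn,bscqt,poyai] -> 15 lines: kcgeh vlqs jatg gepoc skhca gqzo iuvp sbmwv xupvr ifmk yjn bscqt poyai ecdwt twhwf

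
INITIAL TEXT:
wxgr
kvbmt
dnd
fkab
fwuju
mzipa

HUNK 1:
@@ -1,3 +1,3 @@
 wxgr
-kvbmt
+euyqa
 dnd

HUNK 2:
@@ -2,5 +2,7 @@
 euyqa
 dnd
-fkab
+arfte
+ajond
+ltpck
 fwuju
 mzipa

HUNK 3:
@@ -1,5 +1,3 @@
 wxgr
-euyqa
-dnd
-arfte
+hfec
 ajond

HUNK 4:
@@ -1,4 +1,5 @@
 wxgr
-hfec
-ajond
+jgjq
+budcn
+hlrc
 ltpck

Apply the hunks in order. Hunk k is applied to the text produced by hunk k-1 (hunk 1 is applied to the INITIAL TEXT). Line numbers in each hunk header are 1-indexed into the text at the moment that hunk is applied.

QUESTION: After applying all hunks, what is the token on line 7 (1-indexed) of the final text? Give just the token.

Answer: mzipa

Derivation:
Hunk 1: at line 1 remove [kvbmt] add [euyqa] -> 6 lines: wxgr euyqa dnd fkab fwuju mzipa
Hunk 2: at line 2 remove [fkab] add [arfte,ajond,ltpck] -> 8 lines: wxgr euyqa dnd arfte ajond ltpck fwuju mzipa
Hunk 3: at line 1 remove [euyqa,dnd,arfte] add [hfec] -> 6 lines: wxgr hfec ajond ltpck fwuju mzipa
Hunk 4: at line 1 remove [hfec,ajond] add [jgjq,budcn,hlrc] -> 7 lines: wxgr jgjq budcn hlrc ltpck fwuju mzipa
Final line 7: mzipa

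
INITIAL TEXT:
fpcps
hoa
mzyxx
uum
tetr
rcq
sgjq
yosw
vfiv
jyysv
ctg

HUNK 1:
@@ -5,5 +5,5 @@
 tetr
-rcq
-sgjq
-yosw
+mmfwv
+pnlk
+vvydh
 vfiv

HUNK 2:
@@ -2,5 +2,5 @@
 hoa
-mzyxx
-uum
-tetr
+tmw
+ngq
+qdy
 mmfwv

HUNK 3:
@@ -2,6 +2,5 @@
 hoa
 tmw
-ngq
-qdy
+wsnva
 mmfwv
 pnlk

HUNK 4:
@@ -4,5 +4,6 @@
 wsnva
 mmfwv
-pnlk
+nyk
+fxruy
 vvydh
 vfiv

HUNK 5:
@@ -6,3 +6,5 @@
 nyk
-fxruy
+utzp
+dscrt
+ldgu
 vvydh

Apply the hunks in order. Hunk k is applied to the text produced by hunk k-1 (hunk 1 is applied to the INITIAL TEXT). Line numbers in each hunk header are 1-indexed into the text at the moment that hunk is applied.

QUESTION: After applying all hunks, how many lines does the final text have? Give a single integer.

Answer: 13

Derivation:
Hunk 1: at line 5 remove [rcq,sgjq,yosw] add [mmfwv,pnlk,vvydh] -> 11 lines: fpcps hoa mzyxx uum tetr mmfwv pnlk vvydh vfiv jyysv ctg
Hunk 2: at line 2 remove [mzyxx,uum,tetr] add [tmw,ngq,qdy] -> 11 lines: fpcps hoa tmw ngq qdy mmfwv pnlk vvydh vfiv jyysv ctg
Hunk 3: at line 2 remove [ngq,qdy] add [wsnva] -> 10 lines: fpcps hoa tmw wsnva mmfwv pnlk vvydh vfiv jyysv ctg
Hunk 4: at line 4 remove [pnlk] add [nyk,fxruy] -> 11 lines: fpcps hoa tmw wsnva mmfwv nyk fxruy vvydh vfiv jyysv ctg
Hunk 5: at line 6 remove [fxruy] add [utzp,dscrt,ldgu] -> 13 lines: fpcps hoa tmw wsnva mmfwv nyk utzp dscrt ldgu vvydh vfiv jyysv ctg
Final line count: 13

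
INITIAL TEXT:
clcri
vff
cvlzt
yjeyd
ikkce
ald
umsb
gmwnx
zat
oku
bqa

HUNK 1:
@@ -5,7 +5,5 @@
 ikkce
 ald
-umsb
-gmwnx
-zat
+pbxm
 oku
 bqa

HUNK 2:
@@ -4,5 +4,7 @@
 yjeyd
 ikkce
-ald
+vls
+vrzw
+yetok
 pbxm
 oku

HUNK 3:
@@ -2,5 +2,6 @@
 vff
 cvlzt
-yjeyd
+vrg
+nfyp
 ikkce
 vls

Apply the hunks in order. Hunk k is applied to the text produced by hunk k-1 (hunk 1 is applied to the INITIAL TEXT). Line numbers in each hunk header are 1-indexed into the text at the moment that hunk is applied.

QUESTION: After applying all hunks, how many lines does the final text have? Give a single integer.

Hunk 1: at line 5 remove [umsb,gmwnx,zat] add [pbxm] -> 9 lines: clcri vff cvlzt yjeyd ikkce ald pbxm oku bqa
Hunk 2: at line 4 remove [ald] add [vls,vrzw,yetok] -> 11 lines: clcri vff cvlzt yjeyd ikkce vls vrzw yetok pbxm oku bqa
Hunk 3: at line 2 remove [yjeyd] add [vrg,nfyp] -> 12 lines: clcri vff cvlzt vrg nfyp ikkce vls vrzw yetok pbxm oku bqa
Final line count: 12

Answer: 12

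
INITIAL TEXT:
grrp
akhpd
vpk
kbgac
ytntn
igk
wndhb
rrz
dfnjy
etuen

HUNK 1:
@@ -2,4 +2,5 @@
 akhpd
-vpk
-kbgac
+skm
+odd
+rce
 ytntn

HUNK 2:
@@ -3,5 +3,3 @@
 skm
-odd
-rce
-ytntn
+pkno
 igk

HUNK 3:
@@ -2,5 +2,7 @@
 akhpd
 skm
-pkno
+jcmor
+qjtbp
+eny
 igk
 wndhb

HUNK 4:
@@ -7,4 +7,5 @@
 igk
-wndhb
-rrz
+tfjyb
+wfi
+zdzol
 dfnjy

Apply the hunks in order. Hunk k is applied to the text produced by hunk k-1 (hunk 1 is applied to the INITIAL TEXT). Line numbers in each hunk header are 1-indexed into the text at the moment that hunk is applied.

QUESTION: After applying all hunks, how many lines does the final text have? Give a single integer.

Hunk 1: at line 2 remove [vpk,kbgac] add [skm,odd,rce] -> 11 lines: grrp akhpd skm odd rce ytntn igk wndhb rrz dfnjy etuen
Hunk 2: at line 3 remove [odd,rce,ytntn] add [pkno] -> 9 lines: grrp akhpd skm pkno igk wndhb rrz dfnjy etuen
Hunk 3: at line 2 remove [pkno] add [jcmor,qjtbp,eny] -> 11 lines: grrp akhpd skm jcmor qjtbp eny igk wndhb rrz dfnjy etuen
Hunk 4: at line 7 remove [wndhb,rrz] add [tfjyb,wfi,zdzol] -> 12 lines: grrp akhpd skm jcmor qjtbp eny igk tfjyb wfi zdzol dfnjy etuen
Final line count: 12

Answer: 12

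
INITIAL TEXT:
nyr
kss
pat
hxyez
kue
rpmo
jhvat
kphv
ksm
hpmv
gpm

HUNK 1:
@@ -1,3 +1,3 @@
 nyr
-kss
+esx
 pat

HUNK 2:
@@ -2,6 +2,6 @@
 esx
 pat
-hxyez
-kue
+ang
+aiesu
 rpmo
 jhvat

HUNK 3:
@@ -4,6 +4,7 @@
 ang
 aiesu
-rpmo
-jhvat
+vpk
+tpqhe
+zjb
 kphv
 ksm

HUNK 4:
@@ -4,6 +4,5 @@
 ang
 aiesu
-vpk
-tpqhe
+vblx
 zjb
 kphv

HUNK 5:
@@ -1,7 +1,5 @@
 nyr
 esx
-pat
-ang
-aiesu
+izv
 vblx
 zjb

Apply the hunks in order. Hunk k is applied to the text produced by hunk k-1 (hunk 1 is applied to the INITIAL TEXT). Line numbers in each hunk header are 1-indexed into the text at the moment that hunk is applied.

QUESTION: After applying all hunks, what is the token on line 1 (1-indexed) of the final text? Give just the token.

Answer: nyr

Derivation:
Hunk 1: at line 1 remove [kss] add [esx] -> 11 lines: nyr esx pat hxyez kue rpmo jhvat kphv ksm hpmv gpm
Hunk 2: at line 2 remove [hxyez,kue] add [ang,aiesu] -> 11 lines: nyr esx pat ang aiesu rpmo jhvat kphv ksm hpmv gpm
Hunk 3: at line 4 remove [rpmo,jhvat] add [vpk,tpqhe,zjb] -> 12 lines: nyr esx pat ang aiesu vpk tpqhe zjb kphv ksm hpmv gpm
Hunk 4: at line 4 remove [vpk,tpqhe] add [vblx] -> 11 lines: nyr esx pat ang aiesu vblx zjb kphv ksm hpmv gpm
Hunk 5: at line 1 remove [pat,ang,aiesu] add [izv] -> 9 lines: nyr esx izv vblx zjb kphv ksm hpmv gpm
Final line 1: nyr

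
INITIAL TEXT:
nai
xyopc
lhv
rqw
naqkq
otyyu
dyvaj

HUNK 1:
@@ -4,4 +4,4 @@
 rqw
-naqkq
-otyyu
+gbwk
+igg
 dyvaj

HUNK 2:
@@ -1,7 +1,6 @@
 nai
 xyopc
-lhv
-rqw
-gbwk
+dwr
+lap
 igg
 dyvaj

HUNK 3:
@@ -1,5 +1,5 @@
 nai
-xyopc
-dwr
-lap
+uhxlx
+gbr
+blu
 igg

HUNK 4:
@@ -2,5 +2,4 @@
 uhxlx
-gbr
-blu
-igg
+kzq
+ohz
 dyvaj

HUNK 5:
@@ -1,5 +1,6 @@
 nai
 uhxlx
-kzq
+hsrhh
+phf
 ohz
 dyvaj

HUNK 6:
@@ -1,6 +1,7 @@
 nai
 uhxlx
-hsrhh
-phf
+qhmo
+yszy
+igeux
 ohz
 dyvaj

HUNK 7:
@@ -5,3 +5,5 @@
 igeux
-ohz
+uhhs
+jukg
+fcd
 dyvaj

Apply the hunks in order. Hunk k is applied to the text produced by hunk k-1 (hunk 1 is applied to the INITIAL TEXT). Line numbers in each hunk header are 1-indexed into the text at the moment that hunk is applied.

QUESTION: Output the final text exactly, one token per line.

Answer: nai
uhxlx
qhmo
yszy
igeux
uhhs
jukg
fcd
dyvaj

Derivation:
Hunk 1: at line 4 remove [naqkq,otyyu] add [gbwk,igg] -> 7 lines: nai xyopc lhv rqw gbwk igg dyvaj
Hunk 2: at line 1 remove [lhv,rqw,gbwk] add [dwr,lap] -> 6 lines: nai xyopc dwr lap igg dyvaj
Hunk 3: at line 1 remove [xyopc,dwr,lap] add [uhxlx,gbr,blu] -> 6 lines: nai uhxlx gbr blu igg dyvaj
Hunk 4: at line 2 remove [gbr,blu,igg] add [kzq,ohz] -> 5 lines: nai uhxlx kzq ohz dyvaj
Hunk 5: at line 1 remove [kzq] add [hsrhh,phf] -> 6 lines: nai uhxlx hsrhh phf ohz dyvaj
Hunk 6: at line 1 remove [hsrhh,phf] add [qhmo,yszy,igeux] -> 7 lines: nai uhxlx qhmo yszy igeux ohz dyvaj
Hunk 7: at line 5 remove [ohz] add [uhhs,jukg,fcd] -> 9 lines: nai uhxlx qhmo yszy igeux uhhs jukg fcd dyvaj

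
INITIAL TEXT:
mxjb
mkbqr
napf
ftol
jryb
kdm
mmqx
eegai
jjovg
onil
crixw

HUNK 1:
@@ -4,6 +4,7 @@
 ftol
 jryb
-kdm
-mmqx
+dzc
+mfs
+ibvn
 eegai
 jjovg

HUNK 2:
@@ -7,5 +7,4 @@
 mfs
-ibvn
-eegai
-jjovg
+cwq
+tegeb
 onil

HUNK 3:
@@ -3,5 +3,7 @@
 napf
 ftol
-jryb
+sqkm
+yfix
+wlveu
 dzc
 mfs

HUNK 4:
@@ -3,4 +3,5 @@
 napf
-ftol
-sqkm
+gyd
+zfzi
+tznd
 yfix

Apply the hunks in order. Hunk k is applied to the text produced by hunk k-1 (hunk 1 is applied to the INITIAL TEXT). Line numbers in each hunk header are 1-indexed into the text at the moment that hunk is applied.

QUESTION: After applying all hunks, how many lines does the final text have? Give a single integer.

Hunk 1: at line 4 remove [kdm,mmqx] add [dzc,mfs,ibvn] -> 12 lines: mxjb mkbqr napf ftol jryb dzc mfs ibvn eegai jjovg onil crixw
Hunk 2: at line 7 remove [ibvn,eegai,jjovg] add [cwq,tegeb] -> 11 lines: mxjb mkbqr napf ftol jryb dzc mfs cwq tegeb onil crixw
Hunk 3: at line 3 remove [jryb] add [sqkm,yfix,wlveu] -> 13 lines: mxjb mkbqr napf ftol sqkm yfix wlveu dzc mfs cwq tegeb onil crixw
Hunk 4: at line 3 remove [ftol,sqkm] add [gyd,zfzi,tznd] -> 14 lines: mxjb mkbqr napf gyd zfzi tznd yfix wlveu dzc mfs cwq tegeb onil crixw
Final line count: 14

Answer: 14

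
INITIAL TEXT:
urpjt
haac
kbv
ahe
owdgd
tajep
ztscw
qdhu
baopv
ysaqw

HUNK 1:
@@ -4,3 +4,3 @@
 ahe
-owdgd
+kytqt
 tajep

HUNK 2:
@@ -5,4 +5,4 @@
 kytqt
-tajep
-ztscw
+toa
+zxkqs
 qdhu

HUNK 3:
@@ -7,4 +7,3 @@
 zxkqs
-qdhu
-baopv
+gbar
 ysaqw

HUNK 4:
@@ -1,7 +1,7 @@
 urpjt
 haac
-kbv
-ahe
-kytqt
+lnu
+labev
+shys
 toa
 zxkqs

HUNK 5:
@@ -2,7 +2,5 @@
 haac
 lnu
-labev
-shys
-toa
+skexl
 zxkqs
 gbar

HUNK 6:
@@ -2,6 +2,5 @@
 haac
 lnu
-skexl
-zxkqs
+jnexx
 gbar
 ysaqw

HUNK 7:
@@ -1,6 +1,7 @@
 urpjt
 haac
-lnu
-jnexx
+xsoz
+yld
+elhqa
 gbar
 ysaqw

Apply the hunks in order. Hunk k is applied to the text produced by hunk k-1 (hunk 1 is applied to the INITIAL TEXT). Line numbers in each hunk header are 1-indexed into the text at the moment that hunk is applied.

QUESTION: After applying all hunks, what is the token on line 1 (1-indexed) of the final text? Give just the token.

Hunk 1: at line 4 remove [owdgd] add [kytqt] -> 10 lines: urpjt haac kbv ahe kytqt tajep ztscw qdhu baopv ysaqw
Hunk 2: at line 5 remove [tajep,ztscw] add [toa,zxkqs] -> 10 lines: urpjt haac kbv ahe kytqt toa zxkqs qdhu baopv ysaqw
Hunk 3: at line 7 remove [qdhu,baopv] add [gbar] -> 9 lines: urpjt haac kbv ahe kytqt toa zxkqs gbar ysaqw
Hunk 4: at line 1 remove [kbv,ahe,kytqt] add [lnu,labev,shys] -> 9 lines: urpjt haac lnu labev shys toa zxkqs gbar ysaqw
Hunk 5: at line 2 remove [labev,shys,toa] add [skexl] -> 7 lines: urpjt haac lnu skexl zxkqs gbar ysaqw
Hunk 6: at line 2 remove [skexl,zxkqs] add [jnexx] -> 6 lines: urpjt haac lnu jnexx gbar ysaqw
Hunk 7: at line 1 remove [lnu,jnexx] add [xsoz,yld,elhqa] -> 7 lines: urpjt haac xsoz yld elhqa gbar ysaqw
Final line 1: urpjt

Answer: urpjt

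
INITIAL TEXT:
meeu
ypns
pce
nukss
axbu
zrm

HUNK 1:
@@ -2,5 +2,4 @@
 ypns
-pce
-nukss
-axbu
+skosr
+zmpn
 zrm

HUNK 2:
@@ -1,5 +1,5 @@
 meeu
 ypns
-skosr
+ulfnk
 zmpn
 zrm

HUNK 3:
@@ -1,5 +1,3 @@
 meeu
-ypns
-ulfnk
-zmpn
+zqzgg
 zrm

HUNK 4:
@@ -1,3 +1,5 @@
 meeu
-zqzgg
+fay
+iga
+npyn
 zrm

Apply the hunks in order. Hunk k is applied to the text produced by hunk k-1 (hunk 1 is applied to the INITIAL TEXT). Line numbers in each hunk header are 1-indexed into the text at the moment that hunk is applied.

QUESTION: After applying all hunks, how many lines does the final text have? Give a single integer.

Hunk 1: at line 2 remove [pce,nukss,axbu] add [skosr,zmpn] -> 5 lines: meeu ypns skosr zmpn zrm
Hunk 2: at line 1 remove [skosr] add [ulfnk] -> 5 lines: meeu ypns ulfnk zmpn zrm
Hunk 3: at line 1 remove [ypns,ulfnk,zmpn] add [zqzgg] -> 3 lines: meeu zqzgg zrm
Hunk 4: at line 1 remove [zqzgg] add [fay,iga,npyn] -> 5 lines: meeu fay iga npyn zrm
Final line count: 5

Answer: 5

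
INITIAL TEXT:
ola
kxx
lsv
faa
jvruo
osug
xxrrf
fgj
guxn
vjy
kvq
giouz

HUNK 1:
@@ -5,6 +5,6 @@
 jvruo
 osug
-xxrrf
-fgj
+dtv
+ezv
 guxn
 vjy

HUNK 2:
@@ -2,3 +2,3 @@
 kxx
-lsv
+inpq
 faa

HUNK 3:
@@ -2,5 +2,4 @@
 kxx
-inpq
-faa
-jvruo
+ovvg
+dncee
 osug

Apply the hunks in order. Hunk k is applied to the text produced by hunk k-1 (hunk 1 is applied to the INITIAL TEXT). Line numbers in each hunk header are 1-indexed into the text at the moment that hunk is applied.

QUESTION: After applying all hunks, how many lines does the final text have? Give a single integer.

Hunk 1: at line 5 remove [xxrrf,fgj] add [dtv,ezv] -> 12 lines: ola kxx lsv faa jvruo osug dtv ezv guxn vjy kvq giouz
Hunk 2: at line 2 remove [lsv] add [inpq] -> 12 lines: ola kxx inpq faa jvruo osug dtv ezv guxn vjy kvq giouz
Hunk 3: at line 2 remove [inpq,faa,jvruo] add [ovvg,dncee] -> 11 lines: ola kxx ovvg dncee osug dtv ezv guxn vjy kvq giouz
Final line count: 11

Answer: 11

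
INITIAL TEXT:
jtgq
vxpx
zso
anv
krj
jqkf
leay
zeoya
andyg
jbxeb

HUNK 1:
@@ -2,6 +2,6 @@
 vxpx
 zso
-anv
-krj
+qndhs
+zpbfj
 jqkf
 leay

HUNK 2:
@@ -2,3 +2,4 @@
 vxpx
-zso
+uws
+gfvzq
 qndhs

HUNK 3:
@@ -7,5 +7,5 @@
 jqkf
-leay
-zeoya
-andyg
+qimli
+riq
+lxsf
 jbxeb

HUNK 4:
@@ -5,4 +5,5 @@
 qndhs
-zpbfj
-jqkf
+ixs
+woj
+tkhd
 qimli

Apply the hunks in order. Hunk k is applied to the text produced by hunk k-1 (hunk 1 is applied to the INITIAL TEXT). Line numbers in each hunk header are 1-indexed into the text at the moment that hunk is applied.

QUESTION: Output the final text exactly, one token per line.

Hunk 1: at line 2 remove [anv,krj] add [qndhs,zpbfj] -> 10 lines: jtgq vxpx zso qndhs zpbfj jqkf leay zeoya andyg jbxeb
Hunk 2: at line 2 remove [zso] add [uws,gfvzq] -> 11 lines: jtgq vxpx uws gfvzq qndhs zpbfj jqkf leay zeoya andyg jbxeb
Hunk 3: at line 7 remove [leay,zeoya,andyg] add [qimli,riq,lxsf] -> 11 lines: jtgq vxpx uws gfvzq qndhs zpbfj jqkf qimli riq lxsf jbxeb
Hunk 4: at line 5 remove [zpbfj,jqkf] add [ixs,woj,tkhd] -> 12 lines: jtgq vxpx uws gfvzq qndhs ixs woj tkhd qimli riq lxsf jbxeb

Answer: jtgq
vxpx
uws
gfvzq
qndhs
ixs
woj
tkhd
qimli
riq
lxsf
jbxeb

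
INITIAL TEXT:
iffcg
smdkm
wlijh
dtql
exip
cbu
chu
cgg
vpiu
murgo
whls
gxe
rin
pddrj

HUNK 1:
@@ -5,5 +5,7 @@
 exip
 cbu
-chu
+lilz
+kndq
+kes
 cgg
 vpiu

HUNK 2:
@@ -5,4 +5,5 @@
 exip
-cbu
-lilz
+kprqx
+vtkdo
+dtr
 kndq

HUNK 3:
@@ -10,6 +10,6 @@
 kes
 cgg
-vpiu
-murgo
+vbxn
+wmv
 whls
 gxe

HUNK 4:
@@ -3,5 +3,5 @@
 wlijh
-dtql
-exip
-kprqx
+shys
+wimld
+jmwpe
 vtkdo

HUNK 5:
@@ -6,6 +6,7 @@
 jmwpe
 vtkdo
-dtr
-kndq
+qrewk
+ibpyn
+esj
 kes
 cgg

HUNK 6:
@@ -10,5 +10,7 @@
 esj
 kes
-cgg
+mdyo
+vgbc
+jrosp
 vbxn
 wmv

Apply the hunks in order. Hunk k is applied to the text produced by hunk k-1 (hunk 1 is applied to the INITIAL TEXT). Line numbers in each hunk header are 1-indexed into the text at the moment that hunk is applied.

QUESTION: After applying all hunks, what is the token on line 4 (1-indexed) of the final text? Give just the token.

Hunk 1: at line 5 remove [chu] add [lilz,kndq,kes] -> 16 lines: iffcg smdkm wlijh dtql exip cbu lilz kndq kes cgg vpiu murgo whls gxe rin pddrj
Hunk 2: at line 5 remove [cbu,lilz] add [kprqx,vtkdo,dtr] -> 17 lines: iffcg smdkm wlijh dtql exip kprqx vtkdo dtr kndq kes cgg vpiu murgo whls gxe rin pddrj
Hunk 3: at line 10 remove [vpiu,murgo] add [vbxn,wmv] -> 17 lines: iffcg smdkm wlijh dtql exip kprqx vtkdo dtr kndq kes cgg vbxn wmv whls gxe rin pddrj
Hunk 4: at line 3 remove [dtql,exip,kprqx] add [shys,wimld,jmwpe] -> 17 lines: iffcg smdkm wlijh shys wimld jmwpe vtkdo dtr kndq kes cgg vbxn wmv whls gxe rin pddrj
Hunk 5: at line 6 remove [dtr,kndq] add [qrewk,ibpyn,esj] -> 18 lines: iffcg smdkm wlijh shys wimld jmwpe vtkdo qrewk ibpyn esj kes cgg vbxn wmv whls gxe rin pddrj
Hunk 6: at line 10 remove [cgg] add [mdyo,vgbc,jrosp] -> 20 lines: iffcg smdkm wlijh shys wimld jmwpe vtkdo qrewk ibpyn esj kes mdyo vgbc jrosp vbxn wmv whls gxe rin pddrj
Final line 4: shys

Answer: shys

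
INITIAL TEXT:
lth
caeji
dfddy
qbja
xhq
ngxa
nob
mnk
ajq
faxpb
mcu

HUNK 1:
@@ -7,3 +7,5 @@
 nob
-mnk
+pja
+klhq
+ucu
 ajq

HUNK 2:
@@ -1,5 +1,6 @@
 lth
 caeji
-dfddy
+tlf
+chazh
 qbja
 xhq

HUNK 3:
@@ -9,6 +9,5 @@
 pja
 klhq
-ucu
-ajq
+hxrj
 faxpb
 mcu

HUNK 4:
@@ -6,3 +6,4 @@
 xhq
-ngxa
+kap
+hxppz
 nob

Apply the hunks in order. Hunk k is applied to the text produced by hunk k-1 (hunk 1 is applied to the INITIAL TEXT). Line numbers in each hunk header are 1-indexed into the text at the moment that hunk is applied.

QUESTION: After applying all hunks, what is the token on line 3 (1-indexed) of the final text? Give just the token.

Answer: tlf

Derivation:
Hunk 1: at line 7 remove [mnk] add [pja,klhq,ucu] -> 13 lines: lth caeji dfddy qbja xhq ngxa nob pja klhq ucu ajq faxpb mcu
Hunk 2: at line 1 remove [dfddy] add [tlf,chazh] -> 14 lines: lth caeji tlf chazh qbja xhq ngxa nob pja klhq ucu ajq faxpb mcu
Hunk 3: at line 9 remove [ucu,ajq] add [hxrj] -> 13 lines: lth caeji tlf chazh qbja xhq ngxa nob pja klhq hxrj faxpb mcu
Hunk 4: at line 6 remove [ngxa] add [kap,hxppz] -> 14 lines: lth caeji tlf chazh qbja xhq kap hxppz nob pja klhq hxrj faxpb mcu
Final line 3: tlf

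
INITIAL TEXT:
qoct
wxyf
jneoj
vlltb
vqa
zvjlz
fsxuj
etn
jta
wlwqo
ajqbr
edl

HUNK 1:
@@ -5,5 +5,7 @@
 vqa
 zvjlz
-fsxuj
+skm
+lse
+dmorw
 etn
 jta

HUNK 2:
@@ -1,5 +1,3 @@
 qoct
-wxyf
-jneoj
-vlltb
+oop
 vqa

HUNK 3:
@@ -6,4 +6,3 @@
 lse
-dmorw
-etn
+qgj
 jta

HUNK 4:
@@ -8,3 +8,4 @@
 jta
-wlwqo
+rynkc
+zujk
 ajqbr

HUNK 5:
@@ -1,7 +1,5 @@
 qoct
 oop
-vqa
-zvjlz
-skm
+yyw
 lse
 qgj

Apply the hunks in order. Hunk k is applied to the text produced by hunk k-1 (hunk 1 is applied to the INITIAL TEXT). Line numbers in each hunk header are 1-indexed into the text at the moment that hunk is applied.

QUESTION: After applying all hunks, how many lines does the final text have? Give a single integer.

Answer: 10

Derivation:
Hunk 1: at line 5 remove [fsxuj] add [skm,lse,dmorw] -> 14 lines: qoct wxyf jneoj vlltb vqa zvjlz skm lse dmorw etn jta wlwqo ajqbr edl
Hunk 2: at line 1 remove [wxyf,jneoj,vlltb] add [oop] -> 12 lines: qoct oop vqa zvjlz skm lse dmorw etn jta wlwqo ajqbr edl
Hunk 3: at line 6 remove [dmorw,etn] add [qgj] -> 11 lines: qoct oop vqa zvjlz skm lse qgj jta wlwqo ajqbr edl
Hunk 4: at line 8 remove [wlwqo] add [rynkc,zujk] -> 12 lines: qoct oop vqa zvjlz skm lse qgj jta rynkc zujk ajqbr edl
Hunk 5: at line 1 remove [vqa,zvjlz,skm] add [yyw] -> 10 lines: qoct oop yyw lse qgj jta rynkc zujk ajqbr edl
Final line count: 10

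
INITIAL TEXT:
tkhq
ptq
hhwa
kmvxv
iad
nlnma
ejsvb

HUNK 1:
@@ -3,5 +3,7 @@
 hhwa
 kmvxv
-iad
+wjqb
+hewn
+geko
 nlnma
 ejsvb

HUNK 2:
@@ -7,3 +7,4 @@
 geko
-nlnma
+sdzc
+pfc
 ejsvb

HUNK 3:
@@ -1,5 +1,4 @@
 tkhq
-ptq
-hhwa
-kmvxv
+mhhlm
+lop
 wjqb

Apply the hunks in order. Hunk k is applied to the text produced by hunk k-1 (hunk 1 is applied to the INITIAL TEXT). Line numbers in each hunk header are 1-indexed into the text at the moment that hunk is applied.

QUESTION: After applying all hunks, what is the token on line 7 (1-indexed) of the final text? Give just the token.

Answer: sdzc

Derivation:
Hunk 1: at line 3 remove [iad] add [wjqb,hewn,geko] -> 9 lines: tkhq ptq hhwa kmvxv wjqb hewn geko nlnma ejsvb
Hunk 2: at line 7 remove [nlnma] add [sdzc,pfc] -> 10 lines: tkhq ptq hhwa kmvxv wjqb hewn geko sdzc pfc ejsvb
Hunk 3: at line 1 remove [ptq,hhwa,kmvxv] add [mhhlm,lop] -> 9 lines: tkhq mhhlm lop wjqb hewn geko sdzc pfc ejsvb
Final line 7: sdzc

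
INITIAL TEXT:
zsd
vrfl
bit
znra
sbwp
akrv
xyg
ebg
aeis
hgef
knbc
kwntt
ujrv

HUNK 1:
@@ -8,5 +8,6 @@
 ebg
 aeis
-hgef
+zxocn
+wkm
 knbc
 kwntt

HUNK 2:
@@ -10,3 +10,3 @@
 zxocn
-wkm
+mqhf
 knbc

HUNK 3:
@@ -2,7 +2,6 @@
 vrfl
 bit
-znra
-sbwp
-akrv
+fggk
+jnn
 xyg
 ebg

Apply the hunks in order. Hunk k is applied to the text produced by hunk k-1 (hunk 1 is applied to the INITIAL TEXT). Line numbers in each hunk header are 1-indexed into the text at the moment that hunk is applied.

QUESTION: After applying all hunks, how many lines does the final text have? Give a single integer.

Answer: 13

Derivation:
Hunk 1: at line 8 remove [hgef] add [zxocn,wkm] -> 14 lines: zsd vrfl bit znra sbwp akrv xyg ebg aeis zxocn wkm knbc kwntt ujrv
Hunk 2: at line 10 remove [wkm] add [mqhf] -> 14 lines: zsd vrfl bit znra sbwp akrv xyg ebg aeis zxocn mqhf knbc kwntt ujrv
Hunk 3: at line 2 remove [znra,sbwp,akrv] add [fggk,jnn] -> 13 lines: zsd vrfl bit fggk jnn xyg ebg aeis zxocn mqhf knbc kwntt ujrv
Final line count: 13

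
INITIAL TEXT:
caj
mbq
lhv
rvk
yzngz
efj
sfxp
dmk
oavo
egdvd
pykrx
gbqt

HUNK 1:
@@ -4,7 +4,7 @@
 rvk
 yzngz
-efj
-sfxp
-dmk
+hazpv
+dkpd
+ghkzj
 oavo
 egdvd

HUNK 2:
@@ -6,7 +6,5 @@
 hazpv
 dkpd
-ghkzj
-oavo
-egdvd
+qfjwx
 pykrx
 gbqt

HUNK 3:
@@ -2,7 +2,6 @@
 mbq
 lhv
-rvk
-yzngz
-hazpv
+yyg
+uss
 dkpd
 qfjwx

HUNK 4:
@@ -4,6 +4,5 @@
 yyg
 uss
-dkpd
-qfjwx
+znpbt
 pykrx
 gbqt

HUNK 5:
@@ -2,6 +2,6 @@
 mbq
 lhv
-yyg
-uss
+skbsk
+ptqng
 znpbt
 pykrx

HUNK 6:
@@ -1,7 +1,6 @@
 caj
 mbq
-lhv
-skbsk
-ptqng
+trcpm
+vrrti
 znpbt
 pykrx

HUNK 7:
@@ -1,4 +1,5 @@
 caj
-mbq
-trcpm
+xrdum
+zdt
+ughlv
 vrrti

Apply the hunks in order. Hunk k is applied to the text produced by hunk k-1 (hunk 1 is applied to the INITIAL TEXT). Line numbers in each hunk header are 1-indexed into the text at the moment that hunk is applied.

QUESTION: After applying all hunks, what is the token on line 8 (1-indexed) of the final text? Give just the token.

Hunk 1: at line 4 remove [efj,sfxp,dmk] add [hazpv,dkpd,ghkzj] -> 12 lines: caj mbq lhv rvk yzngz hazpv dkpd ghkzj oavo egdvd pykrx gbqt
Hunk 2: at line 6 remove [ghkzj,oavo,egdvd] add [qfjwx] -> 10 lines: caj mbq lhv rvk yzngz hazpv dkpd qfjwx pykrx gbqt
Hunk 3: at line 2 remove [rvk,yzngz,hazpv] add [yyg,uss] -> 9 lines: caj mbq lhv yyg uss dkpd qfjwx pykrx gbqt
Hunk 4: at line 4 remove [dkpd,qfjwx] add [znpbt] -> 8 lines: caj mbq lhv yyg uss znpbt pykrx gbqt
Hunk 5: at line 2 remove [yyg,uss] add [skbsk,ptqng] -> 8 lines: caj mbq lhv skbsk ptqng znpbt pykrx gbqt
Hunk 6: at line 1 remove [lhv,skbsk,ptqng] add [trcpm,vrrti] -> 7 lines: caj mbq trcpm vrrti znpbt pykrx gbqt
Hunk 7: at line 1 remove [mbq,trcpm] add [xrdum,zdt,ughlv] -> 8 lines: caj xrdum zdt ughlv vrrti znpbt pykrx gbqt
Final line 8: gbqt

Answer: gbqt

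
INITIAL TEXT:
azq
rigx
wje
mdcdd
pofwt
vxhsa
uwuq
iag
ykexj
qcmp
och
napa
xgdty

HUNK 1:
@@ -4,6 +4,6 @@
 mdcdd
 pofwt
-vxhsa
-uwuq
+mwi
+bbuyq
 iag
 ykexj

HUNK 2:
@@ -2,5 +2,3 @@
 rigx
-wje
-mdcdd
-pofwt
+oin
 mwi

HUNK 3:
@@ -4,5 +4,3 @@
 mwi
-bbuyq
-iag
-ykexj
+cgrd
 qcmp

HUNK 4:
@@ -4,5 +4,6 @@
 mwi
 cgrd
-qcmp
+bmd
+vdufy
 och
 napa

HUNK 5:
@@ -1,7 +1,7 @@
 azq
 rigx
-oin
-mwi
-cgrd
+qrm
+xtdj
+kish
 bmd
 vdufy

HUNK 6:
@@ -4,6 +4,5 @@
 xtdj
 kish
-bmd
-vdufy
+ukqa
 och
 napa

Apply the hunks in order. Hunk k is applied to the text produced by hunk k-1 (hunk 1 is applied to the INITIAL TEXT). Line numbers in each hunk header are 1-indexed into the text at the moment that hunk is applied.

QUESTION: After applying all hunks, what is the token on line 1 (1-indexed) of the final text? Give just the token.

Hunk 1: at line 4 remove [vxhsa,uwuq] add [mwi,bbuyq] -> 13 lines: azq rigx wje mdcdd pofwt mwi bbuyq iag ykexj qcmp och napa xgdty
Hunk 2: at line 2 remove [wje,mdcdd,pofwt] add [oin] -> 11 lines: azq rigx oin mwi bbuyq iag ykexj qcmp och napa xgdty
Hunk 3: at line 4 remove [bbuyq,iag,ykexj] add [cgrd] -> 9 lines: azq rigx oin mwi cgrd qcmp och napa xgdty
Hunk 4: at line 4 remove [qcmp] add [bmd,vdufy] -> 10 lines: azq rigx oin mwi cgrd bmd vdufy och napa xgdty
Hunk 5: at line 1 remove [oin,mwi,cgrd] add [qrm,xtdj,kish] -> 10 lines: azq rigx qrm xtdj kish bmd vdufy och napa xgdty
Hunk 6: at line 4 remove [bmd,vdufy] add [ukqa] -> 9 lines: azq rigx qrm xtdj kish ukqa och napa xgdty
Final line 1: azq

Answer: azq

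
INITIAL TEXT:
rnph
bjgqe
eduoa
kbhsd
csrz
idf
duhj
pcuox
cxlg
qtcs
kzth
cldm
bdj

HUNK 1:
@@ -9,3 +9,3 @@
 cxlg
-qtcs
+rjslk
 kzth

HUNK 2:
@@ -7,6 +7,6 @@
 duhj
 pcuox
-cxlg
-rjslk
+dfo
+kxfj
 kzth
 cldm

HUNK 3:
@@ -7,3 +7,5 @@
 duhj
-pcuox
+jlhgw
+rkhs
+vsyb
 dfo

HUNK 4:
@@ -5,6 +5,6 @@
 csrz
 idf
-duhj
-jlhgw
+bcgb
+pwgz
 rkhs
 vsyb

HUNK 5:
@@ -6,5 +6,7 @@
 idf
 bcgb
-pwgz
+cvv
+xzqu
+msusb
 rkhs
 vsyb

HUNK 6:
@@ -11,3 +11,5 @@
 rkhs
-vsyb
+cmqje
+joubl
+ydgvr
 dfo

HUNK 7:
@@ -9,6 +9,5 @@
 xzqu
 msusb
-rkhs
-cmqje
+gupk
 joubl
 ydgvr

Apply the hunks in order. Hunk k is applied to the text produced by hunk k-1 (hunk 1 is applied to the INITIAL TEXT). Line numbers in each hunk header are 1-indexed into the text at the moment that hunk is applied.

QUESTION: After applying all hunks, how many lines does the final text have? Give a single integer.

Answer: 18

Derivation:
Hunk 1: at line 9 remove [qtcs] add [rjslk] -> 13 lines: rnph bjgqe eduoa kbhsd csrz idf duhj pcuox cxlg rjslk kzth cldm bdj
Hunk 2: at line 7 remove [cxlg,rjslk] add [dfo,kxfj] -> 13 lines: rnph bjgqe eduoa kbhsd csrz idf duhj pcuox dfo kxfj kzth cldm bdj
Hunk 3: at line 7 remove [pcuox] add [jlhgw,rkhs,vsyb] -> 15 lines: rnph bjgqe eduoa kbhsd csrz idf duhj jlhgw rkhs vsyb dfo kxfj kzth cldm bdj
Hunk 4: at line 5 remove [duhj,jlhgw] add [bcgb,pwgz] -> 15 lines: rnph bjgqe eduoa kbhsd csrz idf bcgb pwgz rkhs vsyb dfo kxfj kzth cldm bdj
Hunk 5: at line 6 remove [pwgz] add [cvv,xzqu,msusb] -> 17 lines: rnph bjgqe eduoa kbhsd csrz idf bcgb cvv xzqu msusb rkhs vsyb dfo kxfj kzth cldm bdj
Hunk 6: at line 11 remove [vsyb] add [cmqje,joubl,ydgvr] -> 19 lines: rnph bjgqe eduoa kbhsd csrz idf bcgb cvv xzqu msusb rkhs cmqje joubl ydgvr dfo kxfj kzth cldm bdj
Hunk 7: at line 9 remove [rkhs,cmqje] add [gupk] -> 18 lines: rnph bjgqe eduoa kbhsd csrz idf bcgb cvv xzqu msusb gupk joubl ydgvr dfo kxfj kzth cldm bdj
Final line count: 18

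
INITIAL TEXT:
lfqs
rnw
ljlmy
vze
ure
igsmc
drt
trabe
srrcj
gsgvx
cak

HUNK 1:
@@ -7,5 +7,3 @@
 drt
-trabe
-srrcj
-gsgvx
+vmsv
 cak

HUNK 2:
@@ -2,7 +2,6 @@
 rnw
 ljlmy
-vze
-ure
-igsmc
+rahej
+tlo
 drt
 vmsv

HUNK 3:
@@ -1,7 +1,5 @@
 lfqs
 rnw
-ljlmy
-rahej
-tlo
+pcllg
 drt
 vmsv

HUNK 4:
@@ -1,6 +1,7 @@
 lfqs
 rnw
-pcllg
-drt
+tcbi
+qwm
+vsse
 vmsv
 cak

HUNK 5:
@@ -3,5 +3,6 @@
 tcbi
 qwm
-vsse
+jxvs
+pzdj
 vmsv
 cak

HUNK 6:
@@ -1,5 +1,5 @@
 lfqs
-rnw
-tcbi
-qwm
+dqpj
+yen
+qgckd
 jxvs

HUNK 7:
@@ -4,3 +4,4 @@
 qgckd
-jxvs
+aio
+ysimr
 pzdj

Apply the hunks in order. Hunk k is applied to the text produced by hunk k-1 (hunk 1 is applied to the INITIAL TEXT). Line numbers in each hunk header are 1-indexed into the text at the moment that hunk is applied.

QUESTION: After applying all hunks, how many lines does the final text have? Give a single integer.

Hunk 1: at line 7 remove [trabe,srrcj,gsgvx] add [vmsv] -> 9 lines: lfqs rnw ljlmy vze ure igsmc drt vmsv cak
Hunk 2: at line 2 remove [vze,ure,igsmc] add [rahej,tlo] -> 8 lines: lfqs rnw ljlmy rahej tlo drt vmsv cak
Hunk 3: at line 1 remove [ljlmy,rahej,tlo] add [pcllg] -> 6 lines: lfqs rnw pcllg drt vmsv cak
Hunk 4: at line 1 remove [pcllg,drt] add [tcbi,qwm,vsse] -> 7 lines: lfqs rnw tcbi qwm vsse vmsv cak
Hunk 5: at line 3 remove [vsse] add [jxvs,pzdj] -> 8 lines: lfqs rnw tcbi qwm jxvs pzdj vmsv cak
Hunk 6: at line 1 remove [rnw,tcbi,qwm] add [dqpj,yen,qgckd] -> 8 lines: lfqs dqpj yen qgckd jxvs pzdj vmsv cak
Hunk 7: at line 4 remove [jxvs] add [aio,ysimr] -> 9 lines: lfqs dqpj yen qgckd aio ysimr pzdj vmsv cak
Final line count: 9

Answer: 9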